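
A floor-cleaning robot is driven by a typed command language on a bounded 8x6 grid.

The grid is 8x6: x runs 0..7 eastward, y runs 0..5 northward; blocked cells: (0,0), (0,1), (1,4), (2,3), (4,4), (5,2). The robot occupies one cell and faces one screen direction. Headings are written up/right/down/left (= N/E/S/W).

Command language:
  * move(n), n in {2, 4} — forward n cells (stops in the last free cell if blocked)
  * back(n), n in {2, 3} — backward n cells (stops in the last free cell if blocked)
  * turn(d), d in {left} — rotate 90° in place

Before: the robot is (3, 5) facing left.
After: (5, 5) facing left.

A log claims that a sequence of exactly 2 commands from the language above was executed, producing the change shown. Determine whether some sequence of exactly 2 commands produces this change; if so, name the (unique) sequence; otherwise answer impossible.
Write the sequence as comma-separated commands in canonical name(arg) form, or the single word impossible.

every 2-command combo misses the target.

impossible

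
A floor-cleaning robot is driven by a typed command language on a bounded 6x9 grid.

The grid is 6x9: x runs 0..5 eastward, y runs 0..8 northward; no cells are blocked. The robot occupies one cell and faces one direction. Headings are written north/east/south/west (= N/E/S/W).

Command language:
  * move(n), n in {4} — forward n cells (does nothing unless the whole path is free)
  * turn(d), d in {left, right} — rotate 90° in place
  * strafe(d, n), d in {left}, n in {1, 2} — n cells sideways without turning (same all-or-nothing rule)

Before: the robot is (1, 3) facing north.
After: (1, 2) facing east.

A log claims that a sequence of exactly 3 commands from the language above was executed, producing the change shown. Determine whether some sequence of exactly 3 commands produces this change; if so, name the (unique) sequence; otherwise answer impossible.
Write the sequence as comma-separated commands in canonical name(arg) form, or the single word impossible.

impossible

all 125 sequences checked — none match.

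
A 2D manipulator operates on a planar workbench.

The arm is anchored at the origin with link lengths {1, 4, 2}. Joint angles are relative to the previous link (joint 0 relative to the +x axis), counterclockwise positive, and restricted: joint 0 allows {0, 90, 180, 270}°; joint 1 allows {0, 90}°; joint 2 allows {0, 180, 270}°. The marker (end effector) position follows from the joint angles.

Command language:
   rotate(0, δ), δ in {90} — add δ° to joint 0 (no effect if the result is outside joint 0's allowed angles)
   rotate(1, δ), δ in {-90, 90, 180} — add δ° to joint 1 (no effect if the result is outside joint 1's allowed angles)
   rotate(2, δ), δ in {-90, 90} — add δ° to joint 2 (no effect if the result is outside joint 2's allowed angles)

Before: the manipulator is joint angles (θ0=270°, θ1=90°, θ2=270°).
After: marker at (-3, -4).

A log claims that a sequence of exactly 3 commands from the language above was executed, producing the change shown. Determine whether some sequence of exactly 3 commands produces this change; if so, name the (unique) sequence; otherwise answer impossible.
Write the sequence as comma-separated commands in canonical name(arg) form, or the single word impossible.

rotate(0, 90), rotate(0, 90), rotate(0, 90)

start: joint angles (θ0=270°, θ1=90°, θ2=270°)
[1] after rotate(0, 90): joint angles (θ0=0°, θ1=90°, θ2=270°)
[2] after rotate(0, 90): joint angles (θ0=90°, θ1=90°, θ2=270°)
[3] after rotate(0, 90): joint angles (θ0=180°, θ1=90°, θ2=270°)
all 216 alternatives checked — unique.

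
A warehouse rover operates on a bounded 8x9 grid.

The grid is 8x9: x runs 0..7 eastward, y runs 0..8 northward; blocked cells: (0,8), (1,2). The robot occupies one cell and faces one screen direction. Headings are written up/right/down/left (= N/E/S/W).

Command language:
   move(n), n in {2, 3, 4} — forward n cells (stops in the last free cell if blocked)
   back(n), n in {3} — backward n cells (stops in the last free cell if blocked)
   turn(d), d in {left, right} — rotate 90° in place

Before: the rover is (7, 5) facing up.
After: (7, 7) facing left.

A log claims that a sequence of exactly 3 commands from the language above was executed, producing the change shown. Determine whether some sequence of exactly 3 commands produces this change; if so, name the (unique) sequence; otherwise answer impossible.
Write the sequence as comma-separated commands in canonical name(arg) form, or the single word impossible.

move(2), turn(left), back(3)

key: cell and facing (now W) both changed — the 3 commands mix motion and turning
initial: (7, 5) facing up
1. move(2) → (7, 7) facing up
2. turn(left) → (7, 7) facing left
3. back(3) → (7, 7) facing left
no other 3-command option fits: unique.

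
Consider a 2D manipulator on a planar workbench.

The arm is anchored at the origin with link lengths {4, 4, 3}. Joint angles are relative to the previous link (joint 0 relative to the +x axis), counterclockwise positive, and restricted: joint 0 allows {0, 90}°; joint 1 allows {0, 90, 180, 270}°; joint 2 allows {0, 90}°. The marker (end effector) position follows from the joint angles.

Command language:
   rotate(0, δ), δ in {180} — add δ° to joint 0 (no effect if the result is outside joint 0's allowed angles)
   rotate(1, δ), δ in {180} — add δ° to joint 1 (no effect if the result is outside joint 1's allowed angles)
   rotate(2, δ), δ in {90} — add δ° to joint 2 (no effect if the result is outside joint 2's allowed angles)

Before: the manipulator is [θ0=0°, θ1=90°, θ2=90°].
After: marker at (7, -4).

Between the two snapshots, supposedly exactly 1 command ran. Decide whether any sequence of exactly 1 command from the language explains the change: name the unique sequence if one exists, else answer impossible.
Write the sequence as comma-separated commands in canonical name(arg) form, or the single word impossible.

rotate(1, 180)

start: [θ0=0°, θ1=90°, θ2=90°]
step 1 (rotate(1, 180)): [θ0=0°, θ1=270°, θ2=90°]
no other 1-command option fits: unique.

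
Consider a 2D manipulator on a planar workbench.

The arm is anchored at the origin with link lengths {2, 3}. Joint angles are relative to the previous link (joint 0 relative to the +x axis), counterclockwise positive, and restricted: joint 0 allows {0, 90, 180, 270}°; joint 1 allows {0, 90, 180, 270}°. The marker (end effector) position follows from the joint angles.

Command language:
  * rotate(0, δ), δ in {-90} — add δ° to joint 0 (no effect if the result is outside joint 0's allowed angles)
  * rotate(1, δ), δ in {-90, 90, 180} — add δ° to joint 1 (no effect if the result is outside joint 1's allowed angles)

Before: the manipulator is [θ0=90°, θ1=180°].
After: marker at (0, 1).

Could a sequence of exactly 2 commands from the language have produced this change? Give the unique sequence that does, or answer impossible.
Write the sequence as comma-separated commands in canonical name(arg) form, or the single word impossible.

from: [θ0=90°, θ1=180°]
step 1 (rotate(0, -90)): [θ0=0°, θ1=180°]
step 2 (rotate(0, -90)): [θ0=270°, θ1=180°]
no other 2-command option fits: unique.

rotate(0, -90), rotate(0, -90)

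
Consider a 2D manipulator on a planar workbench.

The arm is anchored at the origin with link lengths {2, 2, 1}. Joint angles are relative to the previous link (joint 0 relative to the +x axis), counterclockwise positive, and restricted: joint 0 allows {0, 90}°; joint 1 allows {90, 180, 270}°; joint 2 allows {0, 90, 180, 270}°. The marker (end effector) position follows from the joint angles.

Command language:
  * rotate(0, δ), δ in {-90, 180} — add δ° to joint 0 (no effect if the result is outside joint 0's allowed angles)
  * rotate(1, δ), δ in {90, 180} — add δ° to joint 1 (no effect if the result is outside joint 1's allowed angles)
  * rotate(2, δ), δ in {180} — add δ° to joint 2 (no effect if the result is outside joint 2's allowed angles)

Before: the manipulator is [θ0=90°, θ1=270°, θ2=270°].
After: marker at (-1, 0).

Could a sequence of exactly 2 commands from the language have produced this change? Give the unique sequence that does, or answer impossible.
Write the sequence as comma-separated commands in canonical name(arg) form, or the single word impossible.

key: order matters: swapping rotate(1, 180) and rotate(1, 90) lands elsewhere
t0: [θ0=90°, θ1=270°, θ2=270°]
1. rotate(1, 180) → [θ0=90°, θ1=90°, θ2=270°]
2. rotate(1, 90) → [θ0=90°, θ1=180°, θ2=270°]
no rival 2-sequence matches.

rotate(1, 180), rotate(1, 90)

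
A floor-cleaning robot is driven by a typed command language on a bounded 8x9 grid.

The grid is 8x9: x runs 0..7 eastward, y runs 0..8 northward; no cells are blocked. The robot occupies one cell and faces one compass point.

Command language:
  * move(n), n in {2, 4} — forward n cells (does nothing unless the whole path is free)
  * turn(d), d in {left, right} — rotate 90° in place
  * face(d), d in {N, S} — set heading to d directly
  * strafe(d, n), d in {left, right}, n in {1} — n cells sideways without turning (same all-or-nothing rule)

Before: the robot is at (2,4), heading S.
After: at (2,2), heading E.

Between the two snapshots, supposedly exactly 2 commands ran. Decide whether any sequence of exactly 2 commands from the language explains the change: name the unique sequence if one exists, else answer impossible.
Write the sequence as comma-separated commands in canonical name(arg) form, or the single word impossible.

move(2), turn(left)

key: order matters: swapping move(2) and turn(left) lands elsewhere
from: at (2,4), heading S
1. move(2) → at (2,2), heading S
2. turn(left) → at (2,2), heading E
no rival 2-sequence matches.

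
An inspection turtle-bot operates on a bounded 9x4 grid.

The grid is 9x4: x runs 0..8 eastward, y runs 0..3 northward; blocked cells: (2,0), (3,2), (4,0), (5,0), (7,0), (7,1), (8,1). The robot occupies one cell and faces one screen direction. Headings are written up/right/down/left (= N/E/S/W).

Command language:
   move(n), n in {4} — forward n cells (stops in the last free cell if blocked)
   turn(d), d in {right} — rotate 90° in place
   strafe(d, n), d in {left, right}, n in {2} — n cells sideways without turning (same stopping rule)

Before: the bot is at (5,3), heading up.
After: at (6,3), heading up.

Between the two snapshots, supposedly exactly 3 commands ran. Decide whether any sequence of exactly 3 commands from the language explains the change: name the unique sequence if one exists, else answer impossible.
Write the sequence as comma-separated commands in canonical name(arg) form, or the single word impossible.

key: the second strafe(right, 2) runs into the grid edge before its full distance
from: at (5,3), heading up
1. strafe(right, 2) → at (7,3), heading up
2. strafe(right, 2) → at (8,3), heading up
3. strafe(left, 2) → at (6,3), heading up
uniquely the one of 64 3-step routes that fits.

strafe(right, 2), strafe(right, 2), strafe(left, 2)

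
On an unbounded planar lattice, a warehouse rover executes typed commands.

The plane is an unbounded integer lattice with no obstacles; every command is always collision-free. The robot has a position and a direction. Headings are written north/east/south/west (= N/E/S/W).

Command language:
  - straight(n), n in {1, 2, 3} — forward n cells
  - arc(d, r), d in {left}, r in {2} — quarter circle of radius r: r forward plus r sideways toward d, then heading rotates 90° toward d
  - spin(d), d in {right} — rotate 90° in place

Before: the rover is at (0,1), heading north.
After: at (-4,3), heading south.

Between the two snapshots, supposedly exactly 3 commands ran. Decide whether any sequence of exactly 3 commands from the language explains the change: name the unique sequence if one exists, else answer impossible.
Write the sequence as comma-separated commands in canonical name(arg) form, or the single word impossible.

key: running arc(left, 2) before straight(2) would end elsewhere — order is forced
begin: at (0,1), heading north
t=1 straight(2) ⇒ at (0,3), heading north
t=2 arc(left, 2) ⇒ at (-2,5), heading west
t=3 arc(left, 2) ⇒ at (-4,3), heading south
all 125 alternatives checked — unique.

straight(2), arc(left, 2), arc(left, 2)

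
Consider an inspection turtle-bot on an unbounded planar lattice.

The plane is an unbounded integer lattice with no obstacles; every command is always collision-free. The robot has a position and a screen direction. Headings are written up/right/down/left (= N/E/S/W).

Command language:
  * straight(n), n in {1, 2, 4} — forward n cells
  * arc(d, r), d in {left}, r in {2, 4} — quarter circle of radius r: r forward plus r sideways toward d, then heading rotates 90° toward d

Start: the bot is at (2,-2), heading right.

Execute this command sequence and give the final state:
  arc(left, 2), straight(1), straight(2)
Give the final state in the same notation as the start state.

initial: at (2,-2), heading right
1. arc(left, 2) → at (4,0), heading up
2. straight(1) → at (4,1), heading up
3. straight(2) → at (4,3), heading up

at (4,3), heading up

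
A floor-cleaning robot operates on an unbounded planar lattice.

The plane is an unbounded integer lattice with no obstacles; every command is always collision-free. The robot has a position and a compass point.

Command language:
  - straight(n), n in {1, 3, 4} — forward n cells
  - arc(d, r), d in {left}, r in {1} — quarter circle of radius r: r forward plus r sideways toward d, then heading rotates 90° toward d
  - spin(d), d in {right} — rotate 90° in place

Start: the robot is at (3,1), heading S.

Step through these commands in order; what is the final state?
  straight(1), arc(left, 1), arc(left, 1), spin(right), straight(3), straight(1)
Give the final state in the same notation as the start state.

start: at (3,1), heading S
t=1 straight(1) ⇒ at (3,0), heading S
t=2 arc(left, 1) ⇒ at (4,-1), heading E
t=3 arc(left, 1) ⇒ at (5,0), heading N
t=4 spin(right) ⇒ at (5,0), heading E
t=5 straight(3) ⇒ at (8,0), heading E
t=6 straight(1) ⇒ at (9,0), heading E

at (9,0), heading E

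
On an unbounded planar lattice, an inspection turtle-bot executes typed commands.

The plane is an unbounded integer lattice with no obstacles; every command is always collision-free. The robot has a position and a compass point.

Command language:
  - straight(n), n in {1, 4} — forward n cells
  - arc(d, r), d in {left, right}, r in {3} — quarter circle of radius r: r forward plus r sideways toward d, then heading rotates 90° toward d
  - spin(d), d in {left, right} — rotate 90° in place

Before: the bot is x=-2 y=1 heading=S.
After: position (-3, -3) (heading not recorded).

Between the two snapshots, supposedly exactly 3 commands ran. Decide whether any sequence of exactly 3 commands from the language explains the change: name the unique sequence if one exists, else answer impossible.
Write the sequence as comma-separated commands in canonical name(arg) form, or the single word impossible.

key: running straight(1) before straight(4) would end elsewhere — order is forced
from: x=-2 y=1 heading=S
t=1 straight(4) ⇒ x=-2 y=-3 heading=S
t=2 spin(right) ⇒ x=-2 y=-3 heading=W
t=3 straight(1) ⇒ x=-3 y=-3 heading=W
no other 3-command option fits: unique.

straight(4), spin(right), straight(1)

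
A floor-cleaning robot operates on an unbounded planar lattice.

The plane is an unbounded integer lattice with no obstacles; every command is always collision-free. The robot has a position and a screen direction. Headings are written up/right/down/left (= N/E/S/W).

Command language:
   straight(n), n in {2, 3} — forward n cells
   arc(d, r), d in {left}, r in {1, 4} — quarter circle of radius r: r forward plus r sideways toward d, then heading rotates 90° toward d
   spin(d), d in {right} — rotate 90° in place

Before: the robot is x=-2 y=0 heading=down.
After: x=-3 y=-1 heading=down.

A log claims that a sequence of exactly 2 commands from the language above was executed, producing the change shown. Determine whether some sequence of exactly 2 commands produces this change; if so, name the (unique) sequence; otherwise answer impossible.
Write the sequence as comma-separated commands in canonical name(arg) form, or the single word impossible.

key: still facing S at the end — net rotation zero over 2 steps
t0: x=-2 y=0 heading=down
1. spin(right) → x=-2 y=0 heading=left
2. arc(left, 1) → x=-3 y=-1 heading=down
no other 2-command option fits: unique.

spin(right), arc(left, 1)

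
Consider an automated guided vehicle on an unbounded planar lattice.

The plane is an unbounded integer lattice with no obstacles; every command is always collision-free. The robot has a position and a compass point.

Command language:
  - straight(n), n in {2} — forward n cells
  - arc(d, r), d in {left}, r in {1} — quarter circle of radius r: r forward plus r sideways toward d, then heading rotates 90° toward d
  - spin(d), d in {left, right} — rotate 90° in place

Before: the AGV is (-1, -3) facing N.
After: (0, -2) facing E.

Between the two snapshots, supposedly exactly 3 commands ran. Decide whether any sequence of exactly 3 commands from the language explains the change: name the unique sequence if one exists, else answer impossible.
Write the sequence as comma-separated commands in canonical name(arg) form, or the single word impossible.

key: position moved to (0,-2) AND the heading swung to E — translation plus rotation needed
from: (-1, -3) facing N
t=1 spin(right) ⇒ (-1, -3) facing E
t=2 arc(left, 1) ⇒ (0, -2) facing N
t=3 spin(right) ⇒ (0, -2) facing E
uniquely the one of 64 3-step routes that fits.

spin(right), arc(left, 1), spin(right)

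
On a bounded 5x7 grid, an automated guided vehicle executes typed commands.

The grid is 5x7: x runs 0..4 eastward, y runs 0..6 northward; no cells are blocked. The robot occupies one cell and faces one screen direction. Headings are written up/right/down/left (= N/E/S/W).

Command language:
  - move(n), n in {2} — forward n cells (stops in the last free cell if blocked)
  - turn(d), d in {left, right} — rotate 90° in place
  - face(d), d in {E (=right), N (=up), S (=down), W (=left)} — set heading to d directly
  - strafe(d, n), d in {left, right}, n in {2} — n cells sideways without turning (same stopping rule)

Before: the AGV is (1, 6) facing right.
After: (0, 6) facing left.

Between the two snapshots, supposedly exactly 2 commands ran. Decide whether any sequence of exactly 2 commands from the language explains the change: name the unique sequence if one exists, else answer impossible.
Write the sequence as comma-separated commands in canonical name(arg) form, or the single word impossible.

key: running move(2) before face(W) would end elsewhere — order is forced
begin: (1, 6) facing right
step 1 (face(W)): (1, 6) facing left
step 2 (move(2)): (0, 6) facing left
no other 2-command option fits: unique.

face(W), move(2)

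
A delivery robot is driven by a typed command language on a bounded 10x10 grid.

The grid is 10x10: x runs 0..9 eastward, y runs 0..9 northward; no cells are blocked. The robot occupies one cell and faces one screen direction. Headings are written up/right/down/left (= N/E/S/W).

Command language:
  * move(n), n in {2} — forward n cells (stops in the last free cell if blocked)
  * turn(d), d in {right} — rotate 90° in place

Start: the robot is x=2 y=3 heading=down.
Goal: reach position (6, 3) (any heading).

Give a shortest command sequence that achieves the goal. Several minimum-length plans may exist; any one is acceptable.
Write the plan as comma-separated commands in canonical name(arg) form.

turn(right), turn(right), turn(right), move(2), move(2)

from: x=2 y=3 heading=down
1. turn(right) → x=2 y=3 heading=left
2. turn(right) → x=2 y=3 heading=up
3. turn(right) → x=2 y=3 heading=right
4. move(2) → x=4 y=3 heading=right
5. move(2) → x=6 y=3 heading=right
shorter routes all fall short; 5 is best.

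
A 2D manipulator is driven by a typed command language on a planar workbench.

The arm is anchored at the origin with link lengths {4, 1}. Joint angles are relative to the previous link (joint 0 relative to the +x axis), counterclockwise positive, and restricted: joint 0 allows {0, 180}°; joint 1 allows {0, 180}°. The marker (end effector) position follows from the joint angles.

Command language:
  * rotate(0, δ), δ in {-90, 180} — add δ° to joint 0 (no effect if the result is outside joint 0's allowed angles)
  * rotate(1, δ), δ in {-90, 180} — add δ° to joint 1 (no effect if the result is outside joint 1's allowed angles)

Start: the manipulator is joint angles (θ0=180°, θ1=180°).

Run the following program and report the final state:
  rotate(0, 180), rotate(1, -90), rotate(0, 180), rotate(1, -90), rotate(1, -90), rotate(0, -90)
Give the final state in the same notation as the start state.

begin: joint angles (θ0=180°, θ1=180°)
step 1 (rotate(0, 180)): joint angles (θ0=0°, θ1=180°)
step 2 (rotate(1, -90)): joint angles (θ0=0°, θ1=180°)
step 3 (rotate(0, 180)): joint angles (θ0=180°, θ1=180°)
step 4 (rotate(1, -90)): joint angles (θ0=180°, θ1=180°)
step 5 (rotate(1, -90)): joint angles (θ0=180°, θ1=180°)
step 6 (rotate(0, -90)): joint angles (θ0=180°, θ1=180°)

joint angles (θ0=180°, θ1=180°)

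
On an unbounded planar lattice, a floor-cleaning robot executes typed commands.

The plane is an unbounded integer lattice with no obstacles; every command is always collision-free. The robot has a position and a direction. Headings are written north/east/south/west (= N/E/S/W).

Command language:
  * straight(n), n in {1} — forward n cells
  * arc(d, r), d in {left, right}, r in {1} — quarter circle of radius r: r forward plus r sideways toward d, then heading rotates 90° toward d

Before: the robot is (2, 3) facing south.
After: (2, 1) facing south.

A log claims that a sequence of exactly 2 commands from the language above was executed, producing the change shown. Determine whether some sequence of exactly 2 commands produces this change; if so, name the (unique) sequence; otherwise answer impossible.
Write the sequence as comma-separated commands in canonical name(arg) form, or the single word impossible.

straight(1), straight(1)

key: still facing S at the end — nothing in the sequence rotates
start: (2, 3) facing south
[1] after straight(1): (2, 2) facing south
[2] after straight(1): (2, 1) facing south
all 9 alternatives checked — unique.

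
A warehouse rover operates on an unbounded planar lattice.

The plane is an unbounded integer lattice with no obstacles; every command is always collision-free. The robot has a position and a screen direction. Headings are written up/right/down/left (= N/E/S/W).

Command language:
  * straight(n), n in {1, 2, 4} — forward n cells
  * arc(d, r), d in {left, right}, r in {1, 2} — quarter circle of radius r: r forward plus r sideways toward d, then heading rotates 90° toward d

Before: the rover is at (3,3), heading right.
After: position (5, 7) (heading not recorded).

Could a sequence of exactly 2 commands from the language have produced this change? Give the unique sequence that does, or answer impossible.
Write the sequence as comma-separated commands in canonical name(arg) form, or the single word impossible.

arc(left, 2), straight(2)

key: order matters: swapping arc(left, 2) and straight(2) lands elsewhere
begin: at (3,3), heading right
[1] after arc(left, 2): at (5,5), heading up
[2] after straight(2): at (5,7), heading up
all 49 alternatives checked — unique.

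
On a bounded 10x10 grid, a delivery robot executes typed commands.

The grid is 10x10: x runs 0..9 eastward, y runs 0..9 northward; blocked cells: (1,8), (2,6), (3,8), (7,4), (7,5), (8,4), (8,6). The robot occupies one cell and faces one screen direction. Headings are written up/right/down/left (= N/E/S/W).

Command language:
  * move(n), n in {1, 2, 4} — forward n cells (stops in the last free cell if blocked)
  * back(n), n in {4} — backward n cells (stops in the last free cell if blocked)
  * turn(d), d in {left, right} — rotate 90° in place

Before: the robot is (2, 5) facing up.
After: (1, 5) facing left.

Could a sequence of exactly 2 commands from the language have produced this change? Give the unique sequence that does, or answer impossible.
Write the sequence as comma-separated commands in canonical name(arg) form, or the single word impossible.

key: position moved to (1,5) AND the heading swung to W — translation plus rotation needed
start: (2, 5) facing up
step 1 (turn(left)): (2, 5) facing left
step 2 (move(1)): (1, 5) facing left
all 36 alternatives checked — unique.

turn(left), move(1)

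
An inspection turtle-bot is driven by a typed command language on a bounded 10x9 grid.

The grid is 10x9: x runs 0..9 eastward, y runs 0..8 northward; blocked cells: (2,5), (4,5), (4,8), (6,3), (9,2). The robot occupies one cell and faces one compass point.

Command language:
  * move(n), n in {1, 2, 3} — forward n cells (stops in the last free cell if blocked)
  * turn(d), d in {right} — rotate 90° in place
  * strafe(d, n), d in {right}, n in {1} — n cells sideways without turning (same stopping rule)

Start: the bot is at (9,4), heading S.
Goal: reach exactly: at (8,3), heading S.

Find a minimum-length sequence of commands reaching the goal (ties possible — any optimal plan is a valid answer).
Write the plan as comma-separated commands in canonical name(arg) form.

move(1), strafe(right, 1)

t0: at (9,4), heading S
1. move(1) → at (9,3), heading S
2. strafe(right, 1) → at (8,3), heading S
shorter routes all fall short; 2 is best.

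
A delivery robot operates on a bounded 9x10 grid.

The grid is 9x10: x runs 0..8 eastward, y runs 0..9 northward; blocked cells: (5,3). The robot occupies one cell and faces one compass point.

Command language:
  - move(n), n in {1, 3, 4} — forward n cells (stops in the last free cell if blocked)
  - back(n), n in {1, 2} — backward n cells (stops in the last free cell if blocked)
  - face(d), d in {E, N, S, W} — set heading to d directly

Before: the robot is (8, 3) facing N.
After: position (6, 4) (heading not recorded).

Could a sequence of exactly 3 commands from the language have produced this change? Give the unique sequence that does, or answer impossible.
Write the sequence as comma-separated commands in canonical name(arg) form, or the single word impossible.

move(1), face(E), back(2)

key: running back(2) before move(1) would end elsewhere — order is forced
begin: (8, 3) facing N
step 1 (move(1)): (8, 4) facing N
step 2 (face(E)): (8, 4) facing E
step 3 (back(2)): (6, 4) facing E
no rival 3-sequence matches.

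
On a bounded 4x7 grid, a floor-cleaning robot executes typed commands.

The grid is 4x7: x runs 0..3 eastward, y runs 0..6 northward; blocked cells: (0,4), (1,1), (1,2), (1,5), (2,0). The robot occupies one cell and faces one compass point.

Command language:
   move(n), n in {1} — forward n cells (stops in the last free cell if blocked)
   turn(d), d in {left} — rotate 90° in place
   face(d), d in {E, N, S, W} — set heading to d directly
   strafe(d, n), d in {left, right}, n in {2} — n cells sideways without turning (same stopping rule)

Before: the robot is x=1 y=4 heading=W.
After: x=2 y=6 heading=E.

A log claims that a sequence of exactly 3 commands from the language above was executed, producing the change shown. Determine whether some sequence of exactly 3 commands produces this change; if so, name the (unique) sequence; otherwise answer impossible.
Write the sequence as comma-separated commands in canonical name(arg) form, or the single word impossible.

key: running strafe(left, 2) before face(E) would end elsewhere — order is forced
start: x=1 y=4 heading=W
t=1 face(E) ⇒ x=1 y=4 heading=E
t=2 move(1) ⇒ x=2 y=4 heading=E
t=3 strafe(left, 2) ⇒ x=2 y=6 heading=E
no other 3-command option fits: unique.

face(E), move(1), strafe(left, 2)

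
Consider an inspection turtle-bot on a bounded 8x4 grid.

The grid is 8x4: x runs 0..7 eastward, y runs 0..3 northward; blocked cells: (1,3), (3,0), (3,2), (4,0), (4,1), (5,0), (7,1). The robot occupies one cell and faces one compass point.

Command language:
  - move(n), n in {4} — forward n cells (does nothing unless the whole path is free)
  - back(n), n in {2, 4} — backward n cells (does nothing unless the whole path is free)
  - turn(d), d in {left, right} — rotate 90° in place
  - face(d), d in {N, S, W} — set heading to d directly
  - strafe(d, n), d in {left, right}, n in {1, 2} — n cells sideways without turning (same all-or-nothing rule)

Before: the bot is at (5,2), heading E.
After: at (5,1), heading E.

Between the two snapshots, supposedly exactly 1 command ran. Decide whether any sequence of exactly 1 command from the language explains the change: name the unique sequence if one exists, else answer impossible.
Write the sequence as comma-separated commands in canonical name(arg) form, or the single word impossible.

strafe(right, 1)

key: still facing E — the one step turns nothing
from: at (5,2), heading E
step 1 (strafe(right, 1)): at (5,1), heading E
all 12 alternatives checked — unique.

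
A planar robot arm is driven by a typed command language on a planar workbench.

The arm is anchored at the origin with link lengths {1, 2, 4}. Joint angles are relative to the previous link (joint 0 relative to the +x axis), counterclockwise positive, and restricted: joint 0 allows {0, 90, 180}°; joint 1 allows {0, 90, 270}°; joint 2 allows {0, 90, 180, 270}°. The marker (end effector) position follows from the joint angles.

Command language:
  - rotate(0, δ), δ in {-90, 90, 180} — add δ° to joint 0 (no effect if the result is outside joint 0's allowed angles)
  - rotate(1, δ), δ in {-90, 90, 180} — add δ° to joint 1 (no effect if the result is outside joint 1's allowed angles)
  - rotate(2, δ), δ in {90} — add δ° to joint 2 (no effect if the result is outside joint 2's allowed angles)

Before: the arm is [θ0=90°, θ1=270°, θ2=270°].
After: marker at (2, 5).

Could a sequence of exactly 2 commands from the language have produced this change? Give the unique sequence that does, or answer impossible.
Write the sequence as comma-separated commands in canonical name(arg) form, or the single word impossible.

start: [θ0=90°, θ1=270°, θ2=270°]
t=1 rotate(2, 90) ⇒ [θ0=90°, θ1=270°, θ2=0°]
t=2 rotate(2, 90) ⇒ [θ0=90°, θ1=270°, θ2=90°]
uniquely the one of 49 2-step routes that fits.

rotate(2, 90), rotate(2, 90)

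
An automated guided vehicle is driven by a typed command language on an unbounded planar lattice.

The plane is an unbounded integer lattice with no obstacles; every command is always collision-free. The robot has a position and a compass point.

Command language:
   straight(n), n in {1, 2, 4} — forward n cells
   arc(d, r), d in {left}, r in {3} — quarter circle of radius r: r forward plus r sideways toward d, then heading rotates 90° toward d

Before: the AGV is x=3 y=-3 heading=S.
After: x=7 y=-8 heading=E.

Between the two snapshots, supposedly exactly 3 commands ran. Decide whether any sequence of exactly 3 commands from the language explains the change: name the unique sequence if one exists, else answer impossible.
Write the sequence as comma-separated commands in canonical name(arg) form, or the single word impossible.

key: order matters: swapping straight(2) and straight(1) lands elsewhere
from: x=3 y=-3 heading=S
[1] after straight(2): x=3 y=-5 heading=S
[2] after arc(left, 3): x=6 y=-8 heading=E
[3] after straight(1): x=7 y=-8 heading=E
no rival 3-sequence matches.

straight(2), arc(left, 3), straight(1)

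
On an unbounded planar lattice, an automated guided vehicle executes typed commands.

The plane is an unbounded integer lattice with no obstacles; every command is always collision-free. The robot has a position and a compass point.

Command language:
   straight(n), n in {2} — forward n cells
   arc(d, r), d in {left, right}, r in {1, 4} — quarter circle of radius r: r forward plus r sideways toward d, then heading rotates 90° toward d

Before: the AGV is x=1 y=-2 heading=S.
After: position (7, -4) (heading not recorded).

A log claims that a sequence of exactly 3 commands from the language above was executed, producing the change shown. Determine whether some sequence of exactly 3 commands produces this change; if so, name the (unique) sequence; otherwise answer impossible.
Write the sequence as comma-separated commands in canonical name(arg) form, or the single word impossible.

arc(left, 4), arc(left, 1), arc(right, 1)

key: order matters: swapping arc(left, 4) and arc(right, 1) lands elsewhere
initial: x=1 y=-2 heading=S
t=1 arc(left, 4) ⇒ x=5 y=-6 heading=E
t=2 arc(left, 1) ⇒ x=6 y=-5 heading=N
t=3 arc(right, 1) ⇒ x=7 y=-4 heading=E
all 125 alternatives checked — unique.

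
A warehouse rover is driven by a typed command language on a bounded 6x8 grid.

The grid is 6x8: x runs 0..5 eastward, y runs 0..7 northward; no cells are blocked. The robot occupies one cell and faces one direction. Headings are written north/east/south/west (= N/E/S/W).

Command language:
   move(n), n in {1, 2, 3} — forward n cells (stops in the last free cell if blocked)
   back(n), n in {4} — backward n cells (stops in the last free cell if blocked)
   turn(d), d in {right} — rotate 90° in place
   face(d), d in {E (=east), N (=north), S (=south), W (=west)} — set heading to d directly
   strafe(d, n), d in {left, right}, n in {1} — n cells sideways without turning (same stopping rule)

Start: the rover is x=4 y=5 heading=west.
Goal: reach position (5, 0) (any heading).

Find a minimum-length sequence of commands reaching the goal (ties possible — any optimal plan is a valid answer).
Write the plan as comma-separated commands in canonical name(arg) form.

face(N), strafe(right, 1), back(4), back(4)

t0: x=4 y=5 heading=west
1. face(N) → x=4 y=5 heading=north
2. strafe(right, 1) → x=5 y=5 heading=north
3. back(4) → x=5 y=1 heading=north
4. back(4) → x=5 y=0 heading=north
nothing shorter than 4 reaches the goal.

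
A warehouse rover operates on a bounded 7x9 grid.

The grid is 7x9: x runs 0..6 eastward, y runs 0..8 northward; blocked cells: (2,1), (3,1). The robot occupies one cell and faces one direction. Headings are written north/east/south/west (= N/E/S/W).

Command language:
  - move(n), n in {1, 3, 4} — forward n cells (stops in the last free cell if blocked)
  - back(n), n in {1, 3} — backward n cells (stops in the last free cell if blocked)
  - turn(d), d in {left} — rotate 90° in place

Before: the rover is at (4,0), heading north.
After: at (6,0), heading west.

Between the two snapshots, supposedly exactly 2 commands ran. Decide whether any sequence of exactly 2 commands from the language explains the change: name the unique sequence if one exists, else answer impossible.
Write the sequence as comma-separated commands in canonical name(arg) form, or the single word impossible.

key: back(3) runs into the grid edge before its full distance
from: at (4,0), heading north
1. turn(left) → at (4,0), heading west
2. back(3) → at (6,0), heading west
no other 2-command option fits: unique.

turn(left), back(3)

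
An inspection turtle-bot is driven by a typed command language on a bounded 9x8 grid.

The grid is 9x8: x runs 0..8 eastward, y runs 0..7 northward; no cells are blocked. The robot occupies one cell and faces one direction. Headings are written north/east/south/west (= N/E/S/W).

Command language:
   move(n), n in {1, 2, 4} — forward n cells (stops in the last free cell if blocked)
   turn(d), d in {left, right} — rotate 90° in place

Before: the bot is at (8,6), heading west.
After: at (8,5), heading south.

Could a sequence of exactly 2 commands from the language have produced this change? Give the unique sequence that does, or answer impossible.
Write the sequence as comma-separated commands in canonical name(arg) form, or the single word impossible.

turn(left), move(1)

key: cell and facing (now S) both changed — the 2 commands mix motion and turning
initial: at (8,6), heading west
[1] after turn(left): at (8,6), heading south
[2] after move(1): at (8,5), heading south
all 25 alternatives checked — unique.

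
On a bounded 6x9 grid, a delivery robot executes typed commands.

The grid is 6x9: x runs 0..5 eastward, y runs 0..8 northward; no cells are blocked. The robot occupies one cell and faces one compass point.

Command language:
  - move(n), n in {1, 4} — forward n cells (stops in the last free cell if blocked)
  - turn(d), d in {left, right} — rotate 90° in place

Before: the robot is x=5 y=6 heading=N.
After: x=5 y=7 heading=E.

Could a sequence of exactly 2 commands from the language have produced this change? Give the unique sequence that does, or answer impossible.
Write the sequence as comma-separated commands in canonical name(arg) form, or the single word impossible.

key: position moved to (5,7) AND the heading swung to E — translation plus rotation needed
t0: x=5 y=6 heading=N
t=1 move(1) ⇒ x=5 y=7 heading=N
t=2 turn(right) ⇒ x=5 y=7 heading=E
no other 2-command option fits: unique.

move(1), turn(right)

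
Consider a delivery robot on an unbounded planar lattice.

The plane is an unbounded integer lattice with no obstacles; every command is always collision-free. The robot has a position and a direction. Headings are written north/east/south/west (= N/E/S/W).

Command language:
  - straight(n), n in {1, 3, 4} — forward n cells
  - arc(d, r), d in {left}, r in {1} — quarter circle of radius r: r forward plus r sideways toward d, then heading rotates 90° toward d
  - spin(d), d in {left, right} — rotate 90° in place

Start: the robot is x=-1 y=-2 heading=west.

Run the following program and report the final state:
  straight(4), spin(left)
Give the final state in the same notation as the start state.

x=-5 y=-2 heading=south

initial: x=-1 y=-2 heading=west
1. straight(4) → x=-5 y=-2 heading=west
2. spin(left) → x=-5 y=-2 heading=south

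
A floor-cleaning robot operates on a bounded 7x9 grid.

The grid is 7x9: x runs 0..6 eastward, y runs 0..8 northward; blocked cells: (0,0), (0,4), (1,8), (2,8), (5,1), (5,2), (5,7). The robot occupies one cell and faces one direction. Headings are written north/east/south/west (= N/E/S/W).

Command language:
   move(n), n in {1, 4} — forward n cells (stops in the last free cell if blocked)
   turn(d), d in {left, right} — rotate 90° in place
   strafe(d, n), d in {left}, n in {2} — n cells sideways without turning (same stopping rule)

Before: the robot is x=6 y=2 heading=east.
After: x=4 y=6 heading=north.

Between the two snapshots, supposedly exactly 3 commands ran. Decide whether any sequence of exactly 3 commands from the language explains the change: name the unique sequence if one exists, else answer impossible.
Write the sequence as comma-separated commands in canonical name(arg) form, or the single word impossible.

turn(left), move(4), strafe(left, 2)

key: cell and facing (now N) both changed — the 3 commands mix motion and turning
start: x=6 y=2 heading=east
step 1 (turn(left)): x=6 y=2 heading=north
step 2 (move(4)): x=6 y=6 heading=north
step 3 (strafe(left, 2)): x=4 y=6 heading=north
uniquely the one of 125 3-step routes that fits.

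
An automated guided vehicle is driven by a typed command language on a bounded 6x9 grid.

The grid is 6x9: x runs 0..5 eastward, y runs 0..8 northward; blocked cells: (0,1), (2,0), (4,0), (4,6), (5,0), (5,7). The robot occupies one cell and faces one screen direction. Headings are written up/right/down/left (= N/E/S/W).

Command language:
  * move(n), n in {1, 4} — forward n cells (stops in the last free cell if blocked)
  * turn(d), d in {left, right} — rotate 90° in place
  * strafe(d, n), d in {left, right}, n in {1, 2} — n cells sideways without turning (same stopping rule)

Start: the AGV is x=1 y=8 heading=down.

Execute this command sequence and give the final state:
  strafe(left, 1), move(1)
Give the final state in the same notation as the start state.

initial: x=1 y=8 heading=down
[1] after strafe(left, 1): x=2 y=8 heading=down
[2] after move(1): x=2 y=7 heading=down

x=2 y=7 heading=down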